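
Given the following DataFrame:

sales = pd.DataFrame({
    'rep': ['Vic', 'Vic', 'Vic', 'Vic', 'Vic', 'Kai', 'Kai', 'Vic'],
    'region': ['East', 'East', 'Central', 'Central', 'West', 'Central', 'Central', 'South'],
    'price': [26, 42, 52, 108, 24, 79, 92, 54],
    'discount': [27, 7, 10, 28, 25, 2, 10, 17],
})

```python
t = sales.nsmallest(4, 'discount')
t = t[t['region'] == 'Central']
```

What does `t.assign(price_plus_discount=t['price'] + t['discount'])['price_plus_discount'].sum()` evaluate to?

245

take 4 rows with smallest discount:
   rep   region  price  discount
5  Kai  Central     79         2
1  Vic     East     42         7
2  Vic  Central     52        10
6  Kai  Central     92        10
filter rows where region == 'Central':
   rep   region  price  discount
5  Kai  Central     79         2
2  Vic  Central     52        10
6  Kai  Central     92        10
add column price_plus_discount = t['price'] + t['discount']:
   rep   region  price  discount  price_plus_discount
5  Kai  Central     79         2                   81
2  Vic  Central     52        10                   62
6  Kai  Central     92        10                  102
Then the sum of column 'price_plus_discount': 245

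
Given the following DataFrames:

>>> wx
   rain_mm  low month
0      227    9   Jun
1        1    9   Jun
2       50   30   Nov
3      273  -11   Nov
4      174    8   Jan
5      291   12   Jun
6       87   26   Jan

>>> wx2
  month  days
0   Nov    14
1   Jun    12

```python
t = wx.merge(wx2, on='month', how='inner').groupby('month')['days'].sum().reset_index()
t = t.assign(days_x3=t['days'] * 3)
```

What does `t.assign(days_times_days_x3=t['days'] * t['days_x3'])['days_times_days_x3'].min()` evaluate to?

2352

merge on 'month' (how='inner') → 5 rows:
   rain_mm  low month  days
0      227    9   Jun    12
1        1    9   Jun    12
2       50   30   Nov    14
3      273  -11   Nov    14
4      291   12   Jun    12
group by month, sum of days:
month
Jun    36
Nov    28
Name: days, dtype: int64
reset_index():
  month  days
0   Jun    36
1   Nov    28
add column days_x3 = t['days'] * 3:
  month  days  days_x3
0   Jun    36      108
1   Nov    28       84
add column days_times_days_x3 = t['days'] * t['days_x3']:
  month  days  days_x3  days_times_days_x3
0   Jun    36      108                3888
1   Nov    28       84                2352
So min() = 2352.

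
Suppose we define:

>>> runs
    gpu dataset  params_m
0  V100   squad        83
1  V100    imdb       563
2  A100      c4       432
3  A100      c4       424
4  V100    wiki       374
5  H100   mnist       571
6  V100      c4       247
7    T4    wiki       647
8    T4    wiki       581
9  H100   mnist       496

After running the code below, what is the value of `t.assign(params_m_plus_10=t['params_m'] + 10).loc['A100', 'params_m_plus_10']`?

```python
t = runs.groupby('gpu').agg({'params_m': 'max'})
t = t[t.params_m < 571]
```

442

group by gpu, max of params_m:
      params_m
gpu           
A100       432
H100       571
T4         647
V100       563
filter rows where params_m < 571:
      params_m
gpu           
A100       432
V100       563
add column params_m_plus_10 = t['params_m'] + 10:
      params_m  params_m_plus_10
gpu                             
A100       432               442
V100       563               573
Finally, value at row 'A100', column 'params_m_plus_10' = 442.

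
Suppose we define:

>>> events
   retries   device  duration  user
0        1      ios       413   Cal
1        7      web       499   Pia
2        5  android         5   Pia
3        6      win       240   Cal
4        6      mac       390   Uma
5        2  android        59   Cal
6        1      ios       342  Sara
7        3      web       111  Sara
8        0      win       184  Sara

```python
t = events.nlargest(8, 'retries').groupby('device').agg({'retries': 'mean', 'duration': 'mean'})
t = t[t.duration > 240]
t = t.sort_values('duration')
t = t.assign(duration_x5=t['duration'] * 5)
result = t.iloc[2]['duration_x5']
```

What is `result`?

1950.0

take 8 rows with largest retries:
   retries   device  duration  user
1        7      web       499   Pia
3        6      win       240   Cal
4        6      mac       390   Uma
2        5  android         5   Pia
7        3      web       111  Sara
5        2  android        59   Cal
0        1      ios       413   Cal
6        1      ios       342  Sara
group by device: mean(retries), mean(duration):
         retries  duration
device                    
android      3.5      32.0
ios          1.0     377.5
mac          6.0     390.0
web          5.0     305.0
win          6.0     240.0
filter rows where duration > 240:
        retries  duration
device                   
ios         1.0     377.5
mac         6.0     390.0
web         5.0     305.0
sort by duration:
        retries  duration
device                   
web         5.0     305.0
ios         1.0     377.5
mac         6.0     390.0
add column duration_x5 = t['duration'] * 5:
        retries  duration  duration_x5
device                                
web         5.0     305.0       1525.0
ios         1.0     377.5       1887.5
mac         6.0     390.0       1950.0
Then the value at position 2, column 'duration_x5': 1950.0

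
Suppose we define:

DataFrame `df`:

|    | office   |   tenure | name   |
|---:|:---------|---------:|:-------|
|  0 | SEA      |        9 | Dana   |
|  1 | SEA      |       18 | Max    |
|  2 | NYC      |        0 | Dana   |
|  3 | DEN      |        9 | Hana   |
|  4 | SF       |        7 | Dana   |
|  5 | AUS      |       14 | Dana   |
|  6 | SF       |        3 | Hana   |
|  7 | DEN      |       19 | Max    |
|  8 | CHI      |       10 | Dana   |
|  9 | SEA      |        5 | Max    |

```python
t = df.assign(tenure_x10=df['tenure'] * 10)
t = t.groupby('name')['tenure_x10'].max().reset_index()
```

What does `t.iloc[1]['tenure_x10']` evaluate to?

90

add column tenure_x10 = df['tenure'] * 10:
  office  tenure  name  tenure_x10
0    SEA       9  Dana          90
1    SEA      18   Max         180
2    NYC       0  Dana           0
3    DEN       9  Hana          90
4     SF       7  Dana          70
5    AUS      14  Dana         140
6     SF       3  Hana          30
7    DEN      19   Max         190
8    CHI      10  Dana         100
9    SEA       5   Max          50
group by name, max of tenure_x10:
name
Dana    140
Hana     90
Max     190
Name: tenure_x10, dtype: int64
reset_index():
   name  tenure_x10
0  Dana         140
1  Hana          90
2   Max         190
Hence 90.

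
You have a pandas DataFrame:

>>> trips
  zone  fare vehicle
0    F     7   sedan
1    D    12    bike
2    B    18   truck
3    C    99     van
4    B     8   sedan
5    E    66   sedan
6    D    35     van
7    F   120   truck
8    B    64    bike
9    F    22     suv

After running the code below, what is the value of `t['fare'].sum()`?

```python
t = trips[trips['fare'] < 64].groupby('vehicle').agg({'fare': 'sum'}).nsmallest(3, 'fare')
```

45

filter rows where fare < 64:
  zone  fare vehicle
0    F     7   sedan
1    D    12    bike
2    B    18   truck
4    B     8   sedan
6    D    35     van
9    F    22     suv
group by vehicle, sum of fare:
         fare
vehicle      
bike       12
sedan      15
suv        22
truck      18
van        35
take 3 rows with smallest fare:
         fare
vehicle      
bike       12
sedan      15
truck      18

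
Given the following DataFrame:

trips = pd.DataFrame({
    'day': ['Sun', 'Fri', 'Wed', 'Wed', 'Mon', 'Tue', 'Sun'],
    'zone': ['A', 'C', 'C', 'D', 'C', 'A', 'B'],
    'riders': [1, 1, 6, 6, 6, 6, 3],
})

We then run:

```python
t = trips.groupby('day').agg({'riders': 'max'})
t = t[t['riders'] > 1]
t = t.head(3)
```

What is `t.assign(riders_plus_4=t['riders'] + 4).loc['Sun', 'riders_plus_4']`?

group by day, max of riders:
     riders
day        
Fri       1
Mon       6
Sun       3
Tue       6
Wed       6
filter rows where riders > 1:
     riders
day        
Mon       6
Sun       3
Tue       6
Wed       6
take first 3 rows:
     riders
day        
Mon       6
Sun       3
Tue       6
add column riders_plus_4 = t['riders'] + 4:
     riders  riders_plus_4
day                       
Mon       6             10
Sun       3              7
Tue       6             10
Reading off the value at row 'Sun', column 'riders_plus_4', we get 7.

7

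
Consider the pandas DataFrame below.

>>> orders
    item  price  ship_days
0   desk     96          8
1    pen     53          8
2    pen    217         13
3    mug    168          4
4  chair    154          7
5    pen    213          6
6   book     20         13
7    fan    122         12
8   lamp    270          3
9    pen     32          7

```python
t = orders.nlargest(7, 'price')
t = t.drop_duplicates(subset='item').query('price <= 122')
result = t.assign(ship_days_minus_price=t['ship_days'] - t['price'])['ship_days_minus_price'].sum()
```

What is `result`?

take 7 rows with largest price:
    item  price  ship_days
8   lamp    270          3
2    pen    217         13
5    pen    213          6
3    mug    168          4
4  chair    154          7
7    fan    122         12
0   desk     96          8
drop duplicate item (keep=first):
    item  price  ship_days
8   lamp    270          3
2    pen    217         13
3    mug    168          4
4  chair    154          7
7    fan    122         12
0   desk     96          8
filter rows where price <= 122:
   item  price  ship_days
7   fan    122         12
0  desk     96          8
add column ship_days_minus_price = t['ship_days'] - t['price']:
   item  price  ship_days  ship_days_minus_price
7   fan    122         12                   -110
0  desk     96          8                    -88
Reading off the sum of column 'ship_days_minus_price', we get -198.

-198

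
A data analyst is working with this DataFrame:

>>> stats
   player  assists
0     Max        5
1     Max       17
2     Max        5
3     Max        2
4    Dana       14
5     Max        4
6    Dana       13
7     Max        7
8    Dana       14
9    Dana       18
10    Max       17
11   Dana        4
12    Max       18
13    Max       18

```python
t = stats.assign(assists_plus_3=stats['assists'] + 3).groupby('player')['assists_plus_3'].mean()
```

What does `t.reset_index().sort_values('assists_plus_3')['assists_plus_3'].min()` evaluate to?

13.3333333333

add column assists_plus_3 = stats['assists'] + 3:
   player  assists  assists_plus_3
0     Max        5               8
1     Max       17              20
2     Max        5               8
3     Max        2               5
4    Dana       14              17
5     Max        4               7
6    Dana       13              16
7     Max        7              10
8    Dana       14              17
9    Dana       18              21
10    Max       17              20
11   Dana        4               7
12    Max       18              21
13    Max       18              21
group by player, mean of assists_plus_3:
player
Dana    15.600000
Max     13.333333
Name: assists_plus_3, dtype: float64
reset_index():
  player  assists_plus_3
0   Dana       15.600000
1    Max       13.333333
sort by assists_plus_3:
  player  assists_plus_3
1    Max       13.333333
0   Dana       15.600000
So min() = 13.3333333333.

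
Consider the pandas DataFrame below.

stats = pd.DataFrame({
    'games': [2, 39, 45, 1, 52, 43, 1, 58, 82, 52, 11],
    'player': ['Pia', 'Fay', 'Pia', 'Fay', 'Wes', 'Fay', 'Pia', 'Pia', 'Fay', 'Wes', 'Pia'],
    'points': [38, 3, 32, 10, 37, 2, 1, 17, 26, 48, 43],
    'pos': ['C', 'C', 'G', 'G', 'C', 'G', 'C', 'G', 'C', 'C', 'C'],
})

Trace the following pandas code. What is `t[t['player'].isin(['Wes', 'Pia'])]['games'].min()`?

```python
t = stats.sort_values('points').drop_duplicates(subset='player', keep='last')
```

11

sort by points:
    games player  points pos
6       1    Pia       1   C
5      43    Fay       2   G
1      39    Fay       3   C
3       1    Fay      10   G
7      58    Pia      17   G
8      82    Fay      26   C
2      45    Pia      32   G
4      52    Wes      37   C
0       2    Pia      38   C
10     11    Pia      43   C
9      52    Wes      48   C
drop duplicate player (keep=last):
    games player  points pos
8      82    Fay      26   C
10     11    Pia      43   C
9      52    Wes      48   C
filter rows where player in ['Wes', 'Pia']:
    games player  points pos
10     11    Pia      43   C
9      52    Wes      48   C
So min() = 11.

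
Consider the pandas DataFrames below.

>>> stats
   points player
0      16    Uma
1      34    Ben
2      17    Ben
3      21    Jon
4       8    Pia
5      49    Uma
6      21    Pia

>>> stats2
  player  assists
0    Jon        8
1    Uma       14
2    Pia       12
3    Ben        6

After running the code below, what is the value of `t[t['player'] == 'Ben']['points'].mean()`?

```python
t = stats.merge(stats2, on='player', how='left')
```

25.5

merge on 'player' (how='left') → 7 rows:
   points player  assists
0      16    Uma       14
1      34    Ben        6
2      17    Ben        6
3      21    Jon        8
4       8    Pia       12
5      49    Uma       14
6      21    Pia       12
filter rows where player == 'Ben':
   points player  assists
1      34    Ben        6
2      17    Ben        6
Finally, mean of column 'points' = 25.5.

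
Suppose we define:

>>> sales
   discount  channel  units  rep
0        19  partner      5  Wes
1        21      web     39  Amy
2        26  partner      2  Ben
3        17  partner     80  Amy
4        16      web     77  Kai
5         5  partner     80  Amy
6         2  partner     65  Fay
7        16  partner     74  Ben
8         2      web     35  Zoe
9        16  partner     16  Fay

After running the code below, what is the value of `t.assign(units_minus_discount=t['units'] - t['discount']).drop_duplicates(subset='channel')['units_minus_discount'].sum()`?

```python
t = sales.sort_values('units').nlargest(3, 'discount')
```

-6

sort by units:
   discount  channel  units  rep
2        26  partner      2  Ben
0        19  partner      5  Wes
9        16  partner     16  Fay
8         2      web     35  Zoe
1        21      web     39  Amy
6         2  partner     65  Fay
7        16  partner     74  Ben
4        16      web     77  Kai
3        17  partner     80  Amy
5         5  partner     80  Amy
take 3 rows with largest discount:
   discount  channel  units  rep
2        26  partner      2  Ben
1        21      web     39  Amy
0        19  partner      5  Wes
add column units_minus_discount = t['units'] - t['discount']:
   discount  channel  units  rep  units_minus_discount
2        26  partner      2  Ben                   -24
1        21      web     39  Amy                    18
0        19  partner      5  Wes                   -14
drop duplicate channel (keep=first):
   discount  channel  units  rep  units_minus_discount
2        26  partner      2  Ben                   -24
1        21      web     39  Amy                    18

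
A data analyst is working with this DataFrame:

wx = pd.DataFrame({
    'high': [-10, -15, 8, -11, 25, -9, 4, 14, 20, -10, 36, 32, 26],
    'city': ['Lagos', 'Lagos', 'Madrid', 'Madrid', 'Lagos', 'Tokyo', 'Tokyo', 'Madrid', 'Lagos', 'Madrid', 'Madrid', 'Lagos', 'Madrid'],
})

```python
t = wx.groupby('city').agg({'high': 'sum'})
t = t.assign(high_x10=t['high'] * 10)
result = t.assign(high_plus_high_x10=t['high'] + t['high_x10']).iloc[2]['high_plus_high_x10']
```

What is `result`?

group by city, sum of high:
        high
city        
Lagos     52
Madrid    63
Tokyo     -5
add column high_x10 = t['high'] * 10:
        high  high_x10
city                  
Lagos     52       520
Madrid    63       630
Tokyo     -5       -50
add column high_plus_high_x10 = t['high'] + t['high_x10']:
        high  high_x10  high_plus_high_x10
city                                      
Lagos     52       520                 572
Madrid    63       630                 693
Tokyo     -5       -50                 -55
Reading off the value at position 2, column 'high_plus_high_x10', we get -55.

-55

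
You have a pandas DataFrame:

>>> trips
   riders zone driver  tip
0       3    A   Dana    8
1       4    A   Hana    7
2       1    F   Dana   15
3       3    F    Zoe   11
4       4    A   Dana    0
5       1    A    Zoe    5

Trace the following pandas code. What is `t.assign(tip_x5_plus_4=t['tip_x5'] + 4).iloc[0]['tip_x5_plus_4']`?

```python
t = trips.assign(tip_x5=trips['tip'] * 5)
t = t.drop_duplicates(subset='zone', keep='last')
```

59

add column tip_x5 = trips['tip'] * 5:
   riders zone driver  tip  tip_x5
0       3    A   Dana    8      40
1       4    A   Hana    7      35
2       1    F   Dana   15      75
3       3    F    Zoe   11      55
4       4    A   Dana    0       0
5       1    A    Zoe    5      25
drop duplicate zone (keep=last):
   riders zone driver  tip  tip_x5
3       3    F    Zoe   11      55
5       1    A    Zoe    5      25
add column tip_x5_plus_4 = t['tip_x5'] + 4:
   riders zone driver  tip  tip_x5  tip_x5_plus_4
3       3    F    Zoe   11      55             59
5       1    A    Zoe    5      25             29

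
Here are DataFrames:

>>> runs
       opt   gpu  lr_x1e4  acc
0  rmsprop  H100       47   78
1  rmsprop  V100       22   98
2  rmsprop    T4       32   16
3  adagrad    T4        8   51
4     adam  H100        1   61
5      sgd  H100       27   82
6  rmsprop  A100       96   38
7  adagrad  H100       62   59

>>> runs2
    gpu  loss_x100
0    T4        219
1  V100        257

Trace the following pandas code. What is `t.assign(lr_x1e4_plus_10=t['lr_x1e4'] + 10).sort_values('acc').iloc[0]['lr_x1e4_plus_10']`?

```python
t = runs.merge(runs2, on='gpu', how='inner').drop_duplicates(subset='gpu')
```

42

merge on 'gpu' (how='inner') → 3 rows:
       opt   gpu  lr_x1e4  acc  loss_x100
0  rmsprop  V100       22   98        257
1  rmsprop    T4       32   16        219
2  adagrad    T4        8   51        219
drop duplicate gpu (keep=first):
       opt   gpu  lr_x1e4  acc  loss_x100
0  rmsprop  V100       22   98        257
1  rmsprop    T4       32   16        219
add column lr_x1e4_plus_10 = t['lr_x1e4'] + 10:
       opt   gpu  lr_x1e4  acc  loss_x100  lr_x1e4_plus_10
0  rmsprop  V100       22   98        257               32
1  rmsprop    T4       32   16        219               42
sort by acc:
       opt   gpu  lr_x1e4  acc  loss_x100  lr_x1e4_plus_10
1  rmsprop    T4       32   16        219               42
0  rmsprop  V100       22   98        257               32
Hence 42.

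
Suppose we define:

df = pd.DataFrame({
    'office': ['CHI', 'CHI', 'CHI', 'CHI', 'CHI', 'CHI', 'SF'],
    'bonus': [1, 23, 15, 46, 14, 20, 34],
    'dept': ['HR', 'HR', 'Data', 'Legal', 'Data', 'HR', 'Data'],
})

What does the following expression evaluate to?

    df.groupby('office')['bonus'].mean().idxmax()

group by office, mean of bonus:
office
CHI    19.833333
SF     34.000000
Name: bonus, dtype: float64
Hence SF.

SF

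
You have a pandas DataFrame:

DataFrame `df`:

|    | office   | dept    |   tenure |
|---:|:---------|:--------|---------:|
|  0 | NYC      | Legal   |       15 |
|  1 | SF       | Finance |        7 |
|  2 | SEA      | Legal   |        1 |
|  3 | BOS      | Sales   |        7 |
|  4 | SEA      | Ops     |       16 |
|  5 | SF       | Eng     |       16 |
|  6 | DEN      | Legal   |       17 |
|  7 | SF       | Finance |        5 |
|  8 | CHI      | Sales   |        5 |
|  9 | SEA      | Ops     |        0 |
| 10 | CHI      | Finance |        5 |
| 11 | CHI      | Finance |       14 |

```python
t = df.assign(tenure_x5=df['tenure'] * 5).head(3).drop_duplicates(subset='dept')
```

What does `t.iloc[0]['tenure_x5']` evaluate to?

75

add column tenure_x5 = df['tenure'] * 5:
   office     dept  tenure  tenure_x5
0     NYC    Legal      15         75
1      SF  Finance       7         35
2     SEA    Legal       1          5
3     BOS    Sales       7         35
4     SEA      Ops      16         80
5      SF      Eng      16         80
6     DEN    Legal      17         85
7      SF  Finance       5         25
8     CHI    Sales       5         25
9     SEA      Ops       0          0
10    CHI  Finance       5         25
11    CHI  Finance      14         70
take first 3 rows:
  office     dept  tenure  tenure_x5
0    NYC    Legal      15         75
1     SF  Finance       7         35
2    SEA    Legal       1          5
drop duplicate dept (keep=first):
  office     dept  tenure  tenure_x5
0    NYC    Legal      15         75
1     SF  Finance       7         35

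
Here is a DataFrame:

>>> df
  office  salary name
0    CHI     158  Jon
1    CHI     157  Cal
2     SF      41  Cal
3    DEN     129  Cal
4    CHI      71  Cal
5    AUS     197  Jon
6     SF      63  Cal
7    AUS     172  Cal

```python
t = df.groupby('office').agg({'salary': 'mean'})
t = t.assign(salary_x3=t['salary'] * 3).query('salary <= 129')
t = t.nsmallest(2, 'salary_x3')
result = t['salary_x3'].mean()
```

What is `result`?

271.0

group by office, mean of salary:
            salary
office            
AUS     184.500000
CHI     128.666667
DEN     129.000000
SF       52.000000
add column salary_x3 = t['salary'] * 3:
            salary  salary_x3
office                       
AUS     184.500000      553.5
CHI     128.666667      386.0
DEN     129.000000      387.0
SF       52.000000      156.0
filter rows where salary <= 129:
            salary  salary_x3
office                       
CHI     128.666667      386.0
DEN     129.000000      387.0
SF       52.000000      156.0
take 2 rows with smallest salary_x3:
            salary  salary_x3
office                       
SF       52.000000      156.0
CHI     128.666667      386.0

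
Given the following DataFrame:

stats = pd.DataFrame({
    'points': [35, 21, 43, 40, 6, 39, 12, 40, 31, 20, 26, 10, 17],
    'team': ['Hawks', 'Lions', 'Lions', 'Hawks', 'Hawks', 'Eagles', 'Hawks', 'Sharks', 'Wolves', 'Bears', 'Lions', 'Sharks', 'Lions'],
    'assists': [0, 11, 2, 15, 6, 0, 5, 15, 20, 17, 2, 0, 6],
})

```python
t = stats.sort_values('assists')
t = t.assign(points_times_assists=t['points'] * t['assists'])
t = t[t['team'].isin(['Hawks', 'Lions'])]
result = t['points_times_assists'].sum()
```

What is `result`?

sort by assists:
    points    team  assists
0       35   Hawks        0
5       39  Eagles        0
11      10  Sharks        0
2       43   Lions        2
10      26   Lions        2
6       12   Hawks        5
4        6   Hawks        6
12      17   Lions        6
1       21   Lions       11
3       40   Hawks       15
7       40  Sharks       15
9       20   Bears       17
8       31  Wolves       20
add column points_times_assists = t['points'] * t['assists']:
    points    team  assists  points_times_assists
0       35   Hawks        0                     0
5       39  Eagles        0                     0
11      10  Sharks        0                     0
2       43   Lions        2                    86
10      26   Lions        2                    52
6       12   Hawks        5                    60
4        6   Hawks        6                    36
12      17   Lions        6                   102
1       21   Lions       11                   231
3       40   Hawks       15                   600
7       40  Sharks       15                   600
9       20   Bears       17                   340
8       31  Wolves       20                   620
filter rows where team in ['Hawks', 'Lions']:
    points   team  assists  points_times_assists
0       35  Hawks        0                     0
2       43  Lions        2                    86
10      26  Lions        2                    52
6       12  Hawks        5                    60
4        6  Hawks        6                    36
12      17  Lions        6                   102
1       21  Lions       11                   231
3       40  Hawks       15                   600
Finally, sum of column 'points_times_assists' = 1167.

1167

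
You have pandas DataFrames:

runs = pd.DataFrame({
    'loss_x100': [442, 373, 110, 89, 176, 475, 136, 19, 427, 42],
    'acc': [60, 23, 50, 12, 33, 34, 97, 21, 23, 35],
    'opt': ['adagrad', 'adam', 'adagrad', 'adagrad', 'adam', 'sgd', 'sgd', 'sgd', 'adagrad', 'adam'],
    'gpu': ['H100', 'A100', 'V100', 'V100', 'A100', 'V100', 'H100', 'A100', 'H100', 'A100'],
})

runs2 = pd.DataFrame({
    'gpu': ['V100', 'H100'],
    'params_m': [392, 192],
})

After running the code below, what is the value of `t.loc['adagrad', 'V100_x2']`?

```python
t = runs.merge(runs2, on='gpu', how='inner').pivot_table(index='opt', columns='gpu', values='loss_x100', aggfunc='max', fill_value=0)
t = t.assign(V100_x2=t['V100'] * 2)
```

merge on 'gpu' (how='inner') → 6 rows:
   loss_x100  acc      opt   gpu  params_m
0        442   60  adagrad  H100       192
1        110   50  adagrad  V100       392
2         89   12  adagrad  V100       392
3        475   34      sgd  V100       392
4        136   97      sgd  H100       192
5        427   23  adagrad  H100       192
pivot: rows=opt, cols=gpu, max(loss_x100):
gpu      H100  V100
opt                
adagrad   442   110
sgd       136   475
add column V100_x2 = t['V100'] * 2:
gpu      H100  V100  V100_x2
opt                         
adagrad   442   110      220
sgd       136   475      950
value at row 'adagrad', column 'V100_x2' → 220

220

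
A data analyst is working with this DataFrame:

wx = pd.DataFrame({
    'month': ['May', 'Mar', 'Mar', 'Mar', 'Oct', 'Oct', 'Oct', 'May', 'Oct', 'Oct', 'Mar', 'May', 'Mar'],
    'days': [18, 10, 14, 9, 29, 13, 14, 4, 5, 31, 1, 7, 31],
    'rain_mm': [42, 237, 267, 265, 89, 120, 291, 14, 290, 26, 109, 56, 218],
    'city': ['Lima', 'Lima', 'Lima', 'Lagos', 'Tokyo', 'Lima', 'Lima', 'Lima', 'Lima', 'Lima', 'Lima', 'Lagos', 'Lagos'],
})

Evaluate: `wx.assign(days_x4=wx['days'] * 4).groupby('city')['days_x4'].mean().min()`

48.8888888889

add column days_x4 = wx['days'] * 4:
   month  days  rain_mm   city  days_x4
0    May    18       42   Lima       72
1    Mar    10      237   Lima       40
2    Mar    14      267   Lima       56
3    Mar     9      265  Lagos       36
4    Oct    29       89  Tokyo      116
5    Oct    13      120   Lima       52
6    Oct    14      291   Lima       56
7    May     4       14   Lima       16
8    Oct     5      290   Lima       20
9    Oct    31       26   Lima      124
10   Mar     1      109   Lima        4
11   May     7       56  Lagos       28
12   Mar    31      218  Lagos      124
group by city, mean of days_x4:
city
Lagos     62.666667
Lima      48.888889
Tokyo    116.000000
Name: days_x4, dtype: float64
Reading off the min of the resulting series, we get 48.8888888889.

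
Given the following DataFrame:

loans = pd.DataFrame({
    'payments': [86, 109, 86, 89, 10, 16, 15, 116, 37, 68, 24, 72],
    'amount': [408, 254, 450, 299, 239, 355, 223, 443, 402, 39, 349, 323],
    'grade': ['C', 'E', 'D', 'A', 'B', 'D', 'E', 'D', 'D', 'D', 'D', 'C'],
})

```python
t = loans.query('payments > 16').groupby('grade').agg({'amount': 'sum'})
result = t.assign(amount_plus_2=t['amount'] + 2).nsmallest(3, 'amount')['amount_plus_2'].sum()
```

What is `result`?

1290

filter rows where payments > 16:
    payments  amount grade
0         86     408     C
1        109     254     E
2         86     450     D
3         89     299     A
7        116     443     D
8         37     402     D
9         68      39     D
10        24     349     D
11        72     323     C
group by grade, sum of amount:
       amount
grade        
A         299
C         731
D        1683
E         254
add column amount_plus_2 = t['amount'] + 2:
       amount  amount_plus_2
grade                       
A         299            301
C         731            733
D        1683           1685
E         254            256
take 3 rows with smallest amount:
       amount  amount_plus_2
grade                       
E         254            256
A         299            301
C         731            733
So sum() = 1290.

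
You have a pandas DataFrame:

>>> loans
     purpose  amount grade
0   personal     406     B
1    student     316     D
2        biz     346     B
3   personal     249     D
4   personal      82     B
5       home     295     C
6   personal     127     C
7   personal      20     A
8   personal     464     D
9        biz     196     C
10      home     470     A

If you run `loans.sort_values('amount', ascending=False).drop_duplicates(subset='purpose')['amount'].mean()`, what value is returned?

sort by amount descending:
     purpose  amount grade
10      home     470     A
8   personal     464     D
0   personal     406     B
2        biz     346     B
1    student     316     D
5       home     295     C
3   personal     249     D
9        biz     196     C
6   personal     127     C
4   personal      82     B
7   personal      20     A
drop duplicate purpose (keep=first):
     purpose  amount grade
10      home     470     A
8   personal     464     D
2        biz     346     B
1    student     316     D
Reading off the mean of column 'amount', we get 399.0.

399.0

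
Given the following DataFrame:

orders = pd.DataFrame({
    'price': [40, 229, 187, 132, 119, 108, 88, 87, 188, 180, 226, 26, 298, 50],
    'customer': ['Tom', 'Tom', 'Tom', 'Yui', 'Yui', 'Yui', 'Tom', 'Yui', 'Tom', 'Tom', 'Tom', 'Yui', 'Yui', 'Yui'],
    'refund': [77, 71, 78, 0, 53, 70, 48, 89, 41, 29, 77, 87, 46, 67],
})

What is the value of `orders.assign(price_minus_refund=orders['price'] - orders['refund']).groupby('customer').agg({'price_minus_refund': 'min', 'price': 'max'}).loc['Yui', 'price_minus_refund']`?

-61

add column price_minus_refund = orders['price'] - orders['refund']:
    price customer  refund  price_minus_refund
0      40      Tom      77                 -37
1     229      Tom      71                 158
2     187      Tom      78                 109
3     132      Yui       0                 132
4     119      Yui      53                  66
5     108      Yui      70                  38
6      88      Tom      48                  40
7      87      Yui      89                  -2
8     188      Tom      41                 147
9     180      Tom      29                 151
10    226      Tom      77                 149
11     26      Yui      87                 -61
12    298      Yui      46                 252
13     50      Yui      67                 -17
group by customer: min(price_minus_refund), max(price):
          price_minus_refund  price
customer                           
Tom                      -37    229
Yui                      -61    298
Then the value at row 'Yui', column 'price_minus_refund': -61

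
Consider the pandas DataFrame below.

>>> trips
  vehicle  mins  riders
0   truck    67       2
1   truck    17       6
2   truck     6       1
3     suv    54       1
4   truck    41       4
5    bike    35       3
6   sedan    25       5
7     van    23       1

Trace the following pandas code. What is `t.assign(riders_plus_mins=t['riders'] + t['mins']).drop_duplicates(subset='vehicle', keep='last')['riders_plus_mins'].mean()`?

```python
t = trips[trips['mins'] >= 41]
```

filter rows where mins >= 41:
  vehicle  mins  riders
0   truck    67       2
3     suv    54       1
4   truck    41       4
add column riders_plus_mins = t['riders'] + t['mins']:
  vehicle  mins  riders  riders_plus_mins
0   truck    67       2                69
3     suv    54       1                55
4   truck    41       4                45
drop duplicate vehicle (keep=last):
  vehicle  mins  riders  riders_plus_mins
3     suv    54       1                55
4   truck    41       4                45
Then the mean of column 'riders_plus_mins': 50.0

50.0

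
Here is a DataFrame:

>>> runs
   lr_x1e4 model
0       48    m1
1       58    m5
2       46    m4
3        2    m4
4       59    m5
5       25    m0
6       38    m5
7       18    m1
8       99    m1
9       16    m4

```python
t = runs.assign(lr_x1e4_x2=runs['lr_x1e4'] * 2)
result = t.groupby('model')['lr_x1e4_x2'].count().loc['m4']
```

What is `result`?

add column lr_x1e4_x2 = runs['lr_x1e4'] * 2:
   lr_x1e4 model  lr_x1e4_x2
0       48    m1          96
1       58    m5         116
2       46    m4          92
3        2    m4           4
4       59    m5         118
5       25    m0          50
6       38    m5          76
7       18    m1          36
8       99    m1         198
9       16    m4          32
group by model, count of lr_x1e4_x2:
model
m0    1
m1    3
m4    3
m5    3
Name: lr_x1e4_x2, dtype: int64

3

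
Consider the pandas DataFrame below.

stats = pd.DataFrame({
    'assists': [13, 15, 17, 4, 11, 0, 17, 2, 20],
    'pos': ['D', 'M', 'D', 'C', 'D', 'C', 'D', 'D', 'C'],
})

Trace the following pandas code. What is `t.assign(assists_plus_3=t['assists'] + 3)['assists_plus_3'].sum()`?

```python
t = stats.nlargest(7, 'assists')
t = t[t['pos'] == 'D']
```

take 7 rows with largest assists:
   assists pos
8       20   C
2       17   D
6       17   D
1       15   M
0       13   D
4       11   D
3        4   C
filter rows where pos == 'D':
   assists pos
2       17   D
6       17   D
0       13   D
4       11   D
add column assists_plus_3 = t['assists'] + 3:
   assists pos  assists_plus_3
2       17   D              20
6       17   D              20
0       13   D              16
4       11   D              14
sum of column 'assists_plus_3' → 70

70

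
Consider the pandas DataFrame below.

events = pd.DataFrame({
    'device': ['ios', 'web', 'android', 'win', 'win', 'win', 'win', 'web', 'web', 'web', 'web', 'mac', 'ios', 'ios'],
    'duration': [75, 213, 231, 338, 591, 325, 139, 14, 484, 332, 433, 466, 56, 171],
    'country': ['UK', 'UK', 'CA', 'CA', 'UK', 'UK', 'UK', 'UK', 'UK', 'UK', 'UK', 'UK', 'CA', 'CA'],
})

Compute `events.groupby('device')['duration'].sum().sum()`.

group by device, sum of duration:
device
android     231
ios         302
mac         466
web        1476
win        1393
Name: duration, dtype: int64
Finally, sum of the resulting series = 3868.

3868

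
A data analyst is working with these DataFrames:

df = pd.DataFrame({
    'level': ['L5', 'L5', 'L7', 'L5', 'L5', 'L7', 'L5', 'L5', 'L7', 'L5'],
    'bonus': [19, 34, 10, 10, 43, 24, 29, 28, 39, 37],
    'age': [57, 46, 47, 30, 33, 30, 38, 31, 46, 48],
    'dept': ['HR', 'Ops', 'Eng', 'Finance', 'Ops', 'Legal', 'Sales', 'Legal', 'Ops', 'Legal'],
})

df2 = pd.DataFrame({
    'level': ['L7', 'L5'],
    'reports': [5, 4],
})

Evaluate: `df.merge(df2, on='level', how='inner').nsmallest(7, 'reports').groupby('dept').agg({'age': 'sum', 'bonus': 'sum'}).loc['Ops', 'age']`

merge on 'level' (how='inner') → 10 rows:
  level  bonus  age     dept  reports
0    L5     19   57       HR        4
1    L5     34   46      Ops        4
2    L7     10   47      Eng        5
3    L5     10   30  Finance        4
4    L5     43   33      Ops        4
5    L7     24   30    Legal        5
6    L5     29   38    Sales        4
7    L5     28   31    Legal        4
8    L7     39   46      Ops        5
9    L5     37   48    Legal        4
take 7 rows with smallest reports:
  level  bonus  age     dept  reports
0    L5     19   57       HR        4
1    L5     34   46      Ops        4
3    L5     10   30  Finance        4
4    L5     43   33      Ops        4
6    L5     29   38    Sales        4
7    L5     28   31    Legal        4
9    L5     37   48    Legal        4
group by dept: sum(age), sum(bonus):
         age  bonus
dept               
Finance   30     10
HR        57     19
Legal     79     65
Ops       79     77
Sales     38     29
The value at row 'Ops', column 'age' is 79.

79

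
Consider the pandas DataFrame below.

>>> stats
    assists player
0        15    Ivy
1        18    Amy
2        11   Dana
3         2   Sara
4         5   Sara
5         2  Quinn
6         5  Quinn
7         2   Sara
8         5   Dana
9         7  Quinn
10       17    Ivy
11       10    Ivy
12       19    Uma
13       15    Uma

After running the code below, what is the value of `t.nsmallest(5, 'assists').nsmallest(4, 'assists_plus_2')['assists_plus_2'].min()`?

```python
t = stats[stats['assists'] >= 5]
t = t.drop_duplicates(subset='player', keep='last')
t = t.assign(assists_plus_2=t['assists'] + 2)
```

7

filter rows where assists >= 5:
    assists player
0        15    Ivy
1        18    Amy
2        11   Dana
4         5   Sara
6         5  Quinn
8         5   Dana
9         7  Quinn
10       17    Ivy
11       10    Ivy
12       19    Uma
13       15    Uma
drop duplicate player (keep=last):
    assists player
1        18    Amy
4         5   Sara
8         5   Dana
9         7  Quinn
11       10    Ivy
13       15    Uma
add column assists_plus_2 = t['assists'] + 2:
    assists player  assists_plus_2
1        18    Amy              20
4         5   Sara               7
8         5   Dana               7
9         7  Quinn               9
11       10    Ivy              12
13       15    Uma              17
take 5 rows with smallest assists:
    assists player  assists_plus_2
4         5   Sara               7
8         5   Dana               7
9         7  Quinn               9
11       10    Ivy              12
13       15    Uma              17
take 4 rows with smallest assists_plus_2:
    assists player  assists_plus_2
4         5   Sara               7
8         5   Dana               7
9         7  Quinn               9
11       10    Ivy              12
Taking the min of column 'assists_plus_2' gives 7.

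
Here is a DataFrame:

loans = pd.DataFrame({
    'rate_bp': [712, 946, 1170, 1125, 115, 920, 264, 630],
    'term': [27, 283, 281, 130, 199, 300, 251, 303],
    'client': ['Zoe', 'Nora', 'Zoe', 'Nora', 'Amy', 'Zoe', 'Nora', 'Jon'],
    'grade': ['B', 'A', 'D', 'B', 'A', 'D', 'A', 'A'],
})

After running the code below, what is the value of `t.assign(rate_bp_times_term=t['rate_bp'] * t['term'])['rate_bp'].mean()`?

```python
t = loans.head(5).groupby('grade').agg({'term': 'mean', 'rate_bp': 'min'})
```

take first 5 rows:
   rate_bp  term client grade
0      712    27    Zoe     B
1      946   283   Nora     A
2     1170   281    Zoe     D
3     1125   130   Nora     B
4      115   199    Amy     A
group by grade: mean(term), min(rate_bp):
        term  rate_bp
grade                
A      241.0      115
B       78.5      712
D      281.0     1170
add column rate_bp_times_term = t['rate_bp'] * t['term']:
        term  rate_bp  rate_bp_times_term
grade                                    
A      241.0      115             27715.0
B       78.5      712             55892.0
D      281.0     1170            328770.0
mean of column 'rate_bp' → 665.666666667

665.666666667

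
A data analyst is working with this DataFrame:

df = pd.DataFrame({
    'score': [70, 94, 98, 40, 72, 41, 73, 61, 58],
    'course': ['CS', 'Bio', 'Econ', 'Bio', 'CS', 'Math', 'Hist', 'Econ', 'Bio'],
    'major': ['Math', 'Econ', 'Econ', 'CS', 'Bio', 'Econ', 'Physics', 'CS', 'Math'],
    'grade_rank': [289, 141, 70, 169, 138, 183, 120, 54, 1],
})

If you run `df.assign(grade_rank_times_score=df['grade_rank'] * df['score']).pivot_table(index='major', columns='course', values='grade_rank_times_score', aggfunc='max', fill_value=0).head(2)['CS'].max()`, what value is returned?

9936

add column grade_rank_times_score = df['grade_rank'] * df['score']:
   score course    major  grade_rank  grade_rank_times_score
0     70     CS     Math         289                   20230
1     94    Bio     Econ         141                   13254
2     98   Econ     Econ          70                    6860
3     40    Bio       CS         169                    6760
4     72     CS      Bio         138                    9936
5     41   Math     Econ         183                    7503
6     73   Hist  Physics         120                    8760
7     61   Econ       CS          54                    3294
8     58    Bio     Math           1                      58
pivot: rows=major, cols=course, max(grade_rank_times_score):
course     Bio     CS  Econ  Hist  Math
major                                  
Bio          0   9936     0     0     0
CS        6760      0  3294     0     0
Econ     13254      0  6860     0  7503
Math        58  20230     0     0     0
Physics      0      0     0  8760     0
take first 2 rows:
course   Bio    CS  Econ  Hist  Math
major                               
Bio        0  9936     0     0     0
CS      6760     0  3294     0     0
Taking the max of column 'CS' gives 9936.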